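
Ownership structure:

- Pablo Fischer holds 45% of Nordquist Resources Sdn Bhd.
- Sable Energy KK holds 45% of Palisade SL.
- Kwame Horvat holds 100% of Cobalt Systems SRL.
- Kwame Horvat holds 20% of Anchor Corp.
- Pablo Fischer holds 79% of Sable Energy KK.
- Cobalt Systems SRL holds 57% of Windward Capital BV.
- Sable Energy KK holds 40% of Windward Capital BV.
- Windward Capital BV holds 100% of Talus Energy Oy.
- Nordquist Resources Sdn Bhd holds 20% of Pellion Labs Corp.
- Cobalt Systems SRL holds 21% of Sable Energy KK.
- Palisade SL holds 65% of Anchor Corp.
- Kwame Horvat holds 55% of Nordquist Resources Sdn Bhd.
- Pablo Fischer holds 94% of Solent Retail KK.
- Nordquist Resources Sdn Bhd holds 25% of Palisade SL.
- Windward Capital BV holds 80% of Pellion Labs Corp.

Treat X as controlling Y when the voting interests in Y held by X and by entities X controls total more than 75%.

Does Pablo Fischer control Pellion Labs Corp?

No

Pablo holds 94% of Solent, so Pablo controls Solent.
Pablo holds 79% of Sable, so Pablo controls Sable.
Neither Pablo nor any entity Pablo controls holds any voting interest in Pellion.
So Pablo does not control Pellion.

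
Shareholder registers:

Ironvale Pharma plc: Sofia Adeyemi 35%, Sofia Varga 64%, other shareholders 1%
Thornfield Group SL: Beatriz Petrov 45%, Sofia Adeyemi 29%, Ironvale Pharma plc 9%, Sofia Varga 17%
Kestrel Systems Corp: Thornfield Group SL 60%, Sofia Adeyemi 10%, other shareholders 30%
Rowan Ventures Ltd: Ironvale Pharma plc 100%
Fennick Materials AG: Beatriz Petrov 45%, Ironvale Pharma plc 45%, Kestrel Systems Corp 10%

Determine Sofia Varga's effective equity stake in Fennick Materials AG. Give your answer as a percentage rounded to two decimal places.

Sofia Varga reaches Fennick along 3 paths.
Via Ironvale: 64% × 45% = 28.8%.
Via Ironvale → Thornfield → Kestrel: 64% × 9% × 60% × 10% = 0.3456%.
Via Thornfield → Kestrel: 17% × 60% × 10% = 1.02%.
Total: 28.8% + 0.3456% + 1.02% = 30.1656%.
Rounded: 30.17%.

30.17%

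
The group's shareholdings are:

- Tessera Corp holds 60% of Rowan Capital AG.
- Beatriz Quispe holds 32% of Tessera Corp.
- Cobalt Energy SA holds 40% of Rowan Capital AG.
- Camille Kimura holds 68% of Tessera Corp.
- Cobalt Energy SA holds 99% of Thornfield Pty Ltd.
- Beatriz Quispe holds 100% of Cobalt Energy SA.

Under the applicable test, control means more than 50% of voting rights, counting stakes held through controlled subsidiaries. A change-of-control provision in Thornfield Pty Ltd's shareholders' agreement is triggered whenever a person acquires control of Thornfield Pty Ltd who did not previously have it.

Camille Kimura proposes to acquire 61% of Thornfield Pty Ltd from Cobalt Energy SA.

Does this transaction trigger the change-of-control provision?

The purchase adds only to Camille's holdings (Cobalt's stake shrinks), so Camille is the only person who could newly come to control Thornfield.
Camille holds 68% of Tessera, so Camille controls Tessera.
Tessera holds 60% of Rowan, so Camille controls Rowan.
Neither Camille nor any entity Camille controls holds any voting interest in Thornfield.
So before the transaction, Camille does not control Thornfield.
After the purchase, Camille holds 61% of Thornfield directly, and Cobalt's stake falls to 38%.
Camille holds 61% of Thornfield, so Camille controls Thornfield.
Camille did not control Thornfield before and does after, so the clause is triggered.

Yes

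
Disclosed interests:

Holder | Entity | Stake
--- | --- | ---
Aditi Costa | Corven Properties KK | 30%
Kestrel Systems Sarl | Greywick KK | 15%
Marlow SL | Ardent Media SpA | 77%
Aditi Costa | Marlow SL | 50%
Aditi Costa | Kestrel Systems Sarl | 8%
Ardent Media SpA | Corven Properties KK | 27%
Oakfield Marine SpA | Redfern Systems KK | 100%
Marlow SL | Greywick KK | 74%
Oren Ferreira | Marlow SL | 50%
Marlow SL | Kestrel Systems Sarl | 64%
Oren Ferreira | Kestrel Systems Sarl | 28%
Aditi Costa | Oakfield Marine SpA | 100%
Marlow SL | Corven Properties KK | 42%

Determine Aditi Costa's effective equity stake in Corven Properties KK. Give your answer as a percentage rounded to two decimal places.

Aditi reaches Corven along 3 paths.
Via Marlow → Ardent: 50% × 77% × 27% = 10.395%.
Via Marlow: 50% × 42% = 21%.
Direct stake: 30% = 30%.
Total: 10.395% + 21% + 30% = 61.395%.
Rounded: 61.40%.

61.40%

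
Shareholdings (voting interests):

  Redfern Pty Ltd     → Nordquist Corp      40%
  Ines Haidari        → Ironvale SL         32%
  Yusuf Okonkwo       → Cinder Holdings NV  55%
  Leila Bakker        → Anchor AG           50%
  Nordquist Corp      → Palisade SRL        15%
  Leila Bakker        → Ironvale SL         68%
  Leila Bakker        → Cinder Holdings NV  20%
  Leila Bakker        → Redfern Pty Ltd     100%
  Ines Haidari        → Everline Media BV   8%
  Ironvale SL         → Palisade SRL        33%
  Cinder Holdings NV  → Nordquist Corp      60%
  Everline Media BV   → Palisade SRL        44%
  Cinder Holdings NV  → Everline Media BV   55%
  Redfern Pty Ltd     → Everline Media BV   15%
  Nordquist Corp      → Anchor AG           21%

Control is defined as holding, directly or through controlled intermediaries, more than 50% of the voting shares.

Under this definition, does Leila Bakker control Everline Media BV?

No

Leila holds 100% of Redfern, so Leila controls Redfern.
Leila holds 68% of Ironvale, so Leila controls Ironvale.
In Everline, Leila's side holds only 15%, not > 50%.
So Leila does not control Everline.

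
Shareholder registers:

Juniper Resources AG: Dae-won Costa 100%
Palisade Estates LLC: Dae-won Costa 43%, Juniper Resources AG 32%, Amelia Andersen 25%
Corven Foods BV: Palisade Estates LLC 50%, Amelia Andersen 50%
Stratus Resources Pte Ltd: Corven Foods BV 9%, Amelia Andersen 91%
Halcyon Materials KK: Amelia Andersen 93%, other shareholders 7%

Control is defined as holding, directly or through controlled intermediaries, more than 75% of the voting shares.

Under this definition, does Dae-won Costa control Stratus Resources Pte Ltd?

Dae-won holds 100% of Juniper, so Dae-won controls Juniper.
Neither Dae-won nor any entity Dae-won controls holds any voting interest in Stratus.
So Dae-won does not control Stratus.

No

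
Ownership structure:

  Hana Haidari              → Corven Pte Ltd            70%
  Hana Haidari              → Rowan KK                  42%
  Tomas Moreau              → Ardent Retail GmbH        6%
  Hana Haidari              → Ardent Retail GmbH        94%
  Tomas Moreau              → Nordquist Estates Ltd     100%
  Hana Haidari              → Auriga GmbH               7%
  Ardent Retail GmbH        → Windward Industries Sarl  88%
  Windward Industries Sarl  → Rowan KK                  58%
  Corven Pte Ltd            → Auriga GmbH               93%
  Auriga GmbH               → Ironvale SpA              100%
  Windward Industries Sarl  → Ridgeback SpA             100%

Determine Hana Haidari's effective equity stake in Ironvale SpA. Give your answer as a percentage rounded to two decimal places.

72.10%

Hana reaches Ironvale along 2 paths.
Via Corven → Auriga: 70% × 93% × 100% = 65.1%.
Via Auriga: 7% × 100% = 7%.
Total: 65.1% + 7% = 72.1%.
Rounded: 72.10%.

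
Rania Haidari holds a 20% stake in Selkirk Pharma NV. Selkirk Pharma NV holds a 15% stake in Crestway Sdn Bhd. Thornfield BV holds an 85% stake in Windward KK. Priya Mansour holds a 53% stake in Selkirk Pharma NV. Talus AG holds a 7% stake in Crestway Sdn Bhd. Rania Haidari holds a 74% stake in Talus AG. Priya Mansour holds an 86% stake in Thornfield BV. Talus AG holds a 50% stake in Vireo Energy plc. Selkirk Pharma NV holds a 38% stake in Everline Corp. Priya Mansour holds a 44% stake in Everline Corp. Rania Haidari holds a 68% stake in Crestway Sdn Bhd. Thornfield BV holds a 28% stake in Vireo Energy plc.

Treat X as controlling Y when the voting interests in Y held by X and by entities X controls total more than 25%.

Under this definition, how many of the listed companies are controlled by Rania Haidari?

Rania holds 74% of Talus, so Rania controls Talus.
Rania and Talus together hold 68% + 7% = 75% of Crestway, so Rania controls Crestway.
Talus holds 50% of Vireo, so Rania controls Vireo.
No other company's threshold is met.
Rania controls 3 companies.

3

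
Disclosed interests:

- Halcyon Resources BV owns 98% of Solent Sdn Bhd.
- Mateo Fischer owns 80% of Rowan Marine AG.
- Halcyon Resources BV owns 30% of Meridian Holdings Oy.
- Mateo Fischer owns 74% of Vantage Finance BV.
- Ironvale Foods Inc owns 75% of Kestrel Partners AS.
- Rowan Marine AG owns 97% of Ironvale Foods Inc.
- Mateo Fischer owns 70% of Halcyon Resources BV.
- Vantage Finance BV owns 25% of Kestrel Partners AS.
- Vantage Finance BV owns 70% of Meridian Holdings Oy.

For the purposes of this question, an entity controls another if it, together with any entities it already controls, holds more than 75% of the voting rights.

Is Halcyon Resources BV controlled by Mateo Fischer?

No

Mateo holds 80% of Rowan, so Mateo controls Rowan.
Rowan holds 97% of Ironvale, so Mateo controls Ironvale.
In Halcyon, Mateo's side holds only 70%, not > 75%.
So Mateo does not control Halcyon.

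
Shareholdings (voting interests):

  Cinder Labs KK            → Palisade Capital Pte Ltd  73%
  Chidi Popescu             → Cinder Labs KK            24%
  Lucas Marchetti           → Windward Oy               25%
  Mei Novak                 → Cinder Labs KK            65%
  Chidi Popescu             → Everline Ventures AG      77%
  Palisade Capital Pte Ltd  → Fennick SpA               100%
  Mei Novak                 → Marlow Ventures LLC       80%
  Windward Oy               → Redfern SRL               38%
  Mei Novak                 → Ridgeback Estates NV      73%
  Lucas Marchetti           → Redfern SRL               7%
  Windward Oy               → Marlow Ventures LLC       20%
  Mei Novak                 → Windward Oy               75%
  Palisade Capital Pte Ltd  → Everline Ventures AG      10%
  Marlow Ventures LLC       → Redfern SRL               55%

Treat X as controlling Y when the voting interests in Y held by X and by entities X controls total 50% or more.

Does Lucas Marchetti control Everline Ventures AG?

Lucas's largest direct stake is 25% in Windward, which does not meet the threshold, so Lucas controls no company.
Neither Lucas nor any entity Lucas controls holds any voting interest in Everline.
So Lucas does not control Everline.

No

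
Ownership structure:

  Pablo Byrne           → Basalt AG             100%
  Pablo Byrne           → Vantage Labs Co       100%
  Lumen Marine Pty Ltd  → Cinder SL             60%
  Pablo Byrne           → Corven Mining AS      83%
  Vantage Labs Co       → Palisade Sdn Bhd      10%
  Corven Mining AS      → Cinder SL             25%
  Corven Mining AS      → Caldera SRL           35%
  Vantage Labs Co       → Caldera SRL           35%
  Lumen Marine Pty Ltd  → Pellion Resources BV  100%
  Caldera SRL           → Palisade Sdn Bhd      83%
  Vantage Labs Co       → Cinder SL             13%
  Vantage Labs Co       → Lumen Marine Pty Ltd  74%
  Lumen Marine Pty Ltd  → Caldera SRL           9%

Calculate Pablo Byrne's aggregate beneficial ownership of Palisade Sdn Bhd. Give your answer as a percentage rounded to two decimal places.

68.69%

Pablo reaches Palisade along 4 paths.
Via Vantage: 100% × 10% = 10%.
Via Vantage → Caldera: 100% × 35% × 83% = 29.05%.
Via Corven → Caldera: 83% × 35% × 83% = 24.1115%.
Via Vantage → Lumen → Caldera: 100% × 74% × 9% × 83% = 5.5278%.
Total: 10% + 29.05% + 24.1115% + 5.5278% = 68.6893%.
Rounded: 68.69%.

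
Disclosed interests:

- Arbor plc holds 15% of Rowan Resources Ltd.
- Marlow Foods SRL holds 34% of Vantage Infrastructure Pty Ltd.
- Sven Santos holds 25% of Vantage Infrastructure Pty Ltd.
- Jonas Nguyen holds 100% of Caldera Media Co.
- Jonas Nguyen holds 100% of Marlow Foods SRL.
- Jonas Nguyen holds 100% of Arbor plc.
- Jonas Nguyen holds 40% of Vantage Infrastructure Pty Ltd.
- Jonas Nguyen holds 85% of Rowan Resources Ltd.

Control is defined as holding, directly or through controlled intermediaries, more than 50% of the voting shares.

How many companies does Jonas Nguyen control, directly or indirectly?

5

Jonas holds 100% of Marlow, so Jonas controls Marlow.
Jonas holds 100% of Arbor, so Jonas controls Arbor.
Jonas holds 100% of Caldera, so Jonas controls Caldera.
Marlow and Jonas together hold 34% + 40% = 74% of Vantage, so Jonas controls Vantage.
Arbor and Jonas together hold 15% + 85% = 100% of Rowan, so Jonas controls Rowan.
Jonas controls 5 companies.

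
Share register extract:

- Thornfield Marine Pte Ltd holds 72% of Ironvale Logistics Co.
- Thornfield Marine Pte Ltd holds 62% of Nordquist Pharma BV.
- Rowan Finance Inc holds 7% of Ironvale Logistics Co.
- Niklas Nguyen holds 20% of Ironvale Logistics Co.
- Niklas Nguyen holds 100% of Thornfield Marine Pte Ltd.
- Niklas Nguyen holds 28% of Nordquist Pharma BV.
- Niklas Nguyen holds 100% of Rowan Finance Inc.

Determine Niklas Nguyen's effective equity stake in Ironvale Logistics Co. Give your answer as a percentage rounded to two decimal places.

99.00%

Niklas reaches Ironvale along 3 paths.
Via Thornfield: 100% × 72% = 72%.
Direct stake: 20% = 20%.
Via Rowan: 100% × 7% = 7%.
Total: 72% + 20% + 7% = 99%.
Rounded: 99.00%.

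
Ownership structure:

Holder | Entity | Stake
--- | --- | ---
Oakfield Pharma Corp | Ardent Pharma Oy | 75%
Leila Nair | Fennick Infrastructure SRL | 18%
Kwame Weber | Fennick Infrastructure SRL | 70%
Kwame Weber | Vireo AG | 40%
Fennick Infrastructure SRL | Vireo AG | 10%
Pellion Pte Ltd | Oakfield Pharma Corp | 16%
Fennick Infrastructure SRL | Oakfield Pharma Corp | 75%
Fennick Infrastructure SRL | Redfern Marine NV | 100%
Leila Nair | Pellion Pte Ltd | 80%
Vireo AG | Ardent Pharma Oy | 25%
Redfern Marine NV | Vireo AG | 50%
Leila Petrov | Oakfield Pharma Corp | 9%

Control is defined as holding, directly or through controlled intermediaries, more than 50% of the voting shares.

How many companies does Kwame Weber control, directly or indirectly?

Kwame holds 70% of Fennick, so Kwame controls Fennick.
Fennick holds 75% of Oakfield, so Kwame controls Oakfield.
Fennick holds 100% of Redfern, so Kwame controls Redfern.
Redfern and Kwame and Fennick together hold 50% + 40% + 10% = 100% of Vireo, so Kwame controls Vireo.
Oakfield and Vireo together hold 75% + 25% = 100% of Ardent, so Kwame controls Ardent.
No other company's threshold is met.
Kwame controls 5 companies.

5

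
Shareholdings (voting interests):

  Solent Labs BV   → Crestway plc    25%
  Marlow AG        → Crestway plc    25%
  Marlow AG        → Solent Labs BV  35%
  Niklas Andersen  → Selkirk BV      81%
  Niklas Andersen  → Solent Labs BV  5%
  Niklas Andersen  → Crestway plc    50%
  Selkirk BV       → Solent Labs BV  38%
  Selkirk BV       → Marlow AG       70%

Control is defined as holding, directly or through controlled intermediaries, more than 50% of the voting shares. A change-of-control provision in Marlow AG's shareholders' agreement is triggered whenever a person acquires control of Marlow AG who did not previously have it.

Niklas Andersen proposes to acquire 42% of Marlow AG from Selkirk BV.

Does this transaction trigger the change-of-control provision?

No

The purchase adds only to Niklas's holdings (Selkirk's stake shrinks), so Niklas is the only person who could newly come to control Marlow.
Niklas holds 81% of Selkirk, so Niklas controls Selkirk.
Selkirk holds 70% of Marlow, so Niklas controls Marlow.
So Niklas already controls Marlow before the transaction.
After the purchase, Niklas holds 42% of Marlow directly, and Selkirk's stake falls to 28%.
Niklas controlled Marlow already, so this is not a new person acquiring control; every other person's position is unchanged or reduced.
No new person acquires control, so the clause is not triggered.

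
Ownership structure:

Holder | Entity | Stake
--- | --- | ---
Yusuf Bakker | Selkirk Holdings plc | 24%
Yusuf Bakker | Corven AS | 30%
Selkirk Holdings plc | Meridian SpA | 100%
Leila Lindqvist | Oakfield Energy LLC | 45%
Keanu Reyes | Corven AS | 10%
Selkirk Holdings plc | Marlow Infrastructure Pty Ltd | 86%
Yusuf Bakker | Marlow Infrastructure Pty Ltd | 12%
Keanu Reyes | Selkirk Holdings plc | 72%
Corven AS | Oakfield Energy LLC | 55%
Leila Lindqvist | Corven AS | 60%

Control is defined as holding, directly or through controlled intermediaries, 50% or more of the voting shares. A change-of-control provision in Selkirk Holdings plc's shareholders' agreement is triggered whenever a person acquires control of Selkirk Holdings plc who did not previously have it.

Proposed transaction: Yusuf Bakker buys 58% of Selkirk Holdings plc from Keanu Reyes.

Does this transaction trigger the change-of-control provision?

Yes

The purchase adds only to Yusuf's holdings (Keanu's stake shrinks), so Yusuf is the only person who could newly come to control Selkirk.
Yusuf's largest direct stake is 30% in Corven, which does not meet the threshold, so Yusuf controls no company.
In Selkirk, Yusuf's side holds only 24%, not ≥ 50%.
So before the transaction, Yusuf does not control Selkirk.
After the purchase, Yusuf's direct stake in Selkirk rises to 24% + 58% = 82%, and Keanu's stake falls to 14%.
Yusuf holds 82% of Selkirk, so Yusuf controls Selkirk.
Yusuf did not control Selkirk before and does after, so the clause is triggered.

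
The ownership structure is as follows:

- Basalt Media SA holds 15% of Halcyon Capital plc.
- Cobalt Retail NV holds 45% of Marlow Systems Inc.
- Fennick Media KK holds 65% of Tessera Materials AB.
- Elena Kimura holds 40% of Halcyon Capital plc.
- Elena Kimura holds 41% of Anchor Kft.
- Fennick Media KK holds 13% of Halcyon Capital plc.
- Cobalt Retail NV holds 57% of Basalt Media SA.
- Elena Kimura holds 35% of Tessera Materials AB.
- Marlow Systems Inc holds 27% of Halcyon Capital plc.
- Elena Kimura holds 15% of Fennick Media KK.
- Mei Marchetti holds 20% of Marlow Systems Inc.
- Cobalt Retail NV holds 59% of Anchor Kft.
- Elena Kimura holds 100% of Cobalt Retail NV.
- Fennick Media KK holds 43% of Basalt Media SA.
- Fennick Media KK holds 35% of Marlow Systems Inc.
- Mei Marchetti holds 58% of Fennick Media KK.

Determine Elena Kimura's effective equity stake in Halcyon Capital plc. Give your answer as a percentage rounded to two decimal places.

65.04%

Elena reaches Halcyon along 6 paths.
Direct stake: 40% = 40%.
Via Fennick → Marlow: 15% × 35% × 27% = 1.4175%.
Via Cobalt → Marlow: 100% × 45% × 27% = 12.15%.
Via Fennick → Basalt: 15% × 43% × 15% = 0.9675%.
Via Cobalt → Basalt: 100% × 57% × 15% = 8.55%.
Via Fennick: 15% × 13% = 1.95%.
Total: 40% + 1.4175% + 12.15% + 0.9675% + 8.55% + 1.95% = 65.035%.
Rounded: 65.04%.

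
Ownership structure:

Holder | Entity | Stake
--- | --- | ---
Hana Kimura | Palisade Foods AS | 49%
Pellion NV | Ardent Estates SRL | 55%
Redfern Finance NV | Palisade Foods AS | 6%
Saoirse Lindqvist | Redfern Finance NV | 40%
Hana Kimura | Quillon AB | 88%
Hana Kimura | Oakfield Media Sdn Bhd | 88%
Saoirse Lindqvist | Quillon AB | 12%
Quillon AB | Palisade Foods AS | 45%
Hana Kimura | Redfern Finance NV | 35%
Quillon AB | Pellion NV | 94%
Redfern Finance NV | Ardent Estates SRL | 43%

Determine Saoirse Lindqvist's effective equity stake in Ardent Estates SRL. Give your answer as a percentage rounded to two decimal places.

Saoirse reaches Ardent along 2 paths.
Via Redfern: 40% × 43% = 17.2%.
Via Quillon → Pellion: 12% × 94% × 55% = 6.204%.
Total: 17.2% + 6.204% = 23.404%.
Rounded: 23.40%.

23.40%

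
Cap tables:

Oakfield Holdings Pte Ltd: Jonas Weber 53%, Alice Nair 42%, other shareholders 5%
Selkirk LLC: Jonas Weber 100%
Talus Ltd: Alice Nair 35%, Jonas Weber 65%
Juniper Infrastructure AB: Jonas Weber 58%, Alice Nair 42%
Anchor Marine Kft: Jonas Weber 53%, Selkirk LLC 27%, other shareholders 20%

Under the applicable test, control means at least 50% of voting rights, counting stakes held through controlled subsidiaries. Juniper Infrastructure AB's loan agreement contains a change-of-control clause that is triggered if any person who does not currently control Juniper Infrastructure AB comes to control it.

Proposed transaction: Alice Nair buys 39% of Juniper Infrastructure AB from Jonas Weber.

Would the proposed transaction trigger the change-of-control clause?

Yes

The purchase adds only to Alice's holdings (Jonas's stake shrinks), so Alice is the only person who could newly come to control Juniper.
Alice's largest direct stake is 42% in Oakfield, which does not meet the threshold, so Alice controls no company.
In Juniper, Alice's side holds only 42%, not ≥ 50%.
So before the transaction, Alice does not control Juniper.
After the purchase, Alice's direct stake in Juniper rises to 42% + 39% = 81%, and Jonas's stake falls to 19%.
Alice holds 81% of Juniper, so Alice controls Juniper.
Alice did not control Juniper before and does after, so the clause is triggered.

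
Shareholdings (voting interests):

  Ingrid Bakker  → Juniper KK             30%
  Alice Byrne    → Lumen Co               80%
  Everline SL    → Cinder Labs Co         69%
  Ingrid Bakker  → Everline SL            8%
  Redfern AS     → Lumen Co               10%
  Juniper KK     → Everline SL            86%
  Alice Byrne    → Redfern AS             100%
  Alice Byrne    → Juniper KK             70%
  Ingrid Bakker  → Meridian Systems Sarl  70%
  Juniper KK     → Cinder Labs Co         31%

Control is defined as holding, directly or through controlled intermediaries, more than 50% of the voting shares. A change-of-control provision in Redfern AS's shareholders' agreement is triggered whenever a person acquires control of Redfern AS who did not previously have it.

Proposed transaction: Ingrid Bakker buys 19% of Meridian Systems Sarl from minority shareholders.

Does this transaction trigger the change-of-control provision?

No

The purchase changes only Ingrid's holdings, so Ingrid is the only person who could newly come to control Redfern.
Ingrid holds 70% of Meridian, so Ingrid controls Meridian.
Neither Ingrid nor any entity Ingrid controls holds any voting interest in Redfern.
So before the transaction, Ingrid does not control Redfern.
After the purchase, Ingrid's direct stake in Meridian rises to 70% + 19% = 89%.
Ingrid holds 89% of Meridian, so Ingrid controls Meridian.
After the transaction, neither Ingrid nor any entity Ingrid controls holds a voting interest in Redfern, so Ingrid still does not control it.
No new person acquires control, so the clause is not triggered.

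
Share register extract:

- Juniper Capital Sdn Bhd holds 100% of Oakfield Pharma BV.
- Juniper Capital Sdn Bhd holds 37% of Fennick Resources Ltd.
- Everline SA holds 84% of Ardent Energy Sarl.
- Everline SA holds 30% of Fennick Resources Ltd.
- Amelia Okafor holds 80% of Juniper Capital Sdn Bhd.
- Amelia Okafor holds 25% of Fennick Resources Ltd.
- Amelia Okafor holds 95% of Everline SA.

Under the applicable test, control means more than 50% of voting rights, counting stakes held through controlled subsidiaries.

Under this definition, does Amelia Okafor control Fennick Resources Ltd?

Amelia holds 95% of Everline, so Amelia controls Everline.
Amelia holds 80% of Juniper, so Amelia controls Juniper.
Juniper and Everline and Amelia together hold 37% + 30% + 25% = 92% of Fennick, so Amelia controls Fennick.

Yes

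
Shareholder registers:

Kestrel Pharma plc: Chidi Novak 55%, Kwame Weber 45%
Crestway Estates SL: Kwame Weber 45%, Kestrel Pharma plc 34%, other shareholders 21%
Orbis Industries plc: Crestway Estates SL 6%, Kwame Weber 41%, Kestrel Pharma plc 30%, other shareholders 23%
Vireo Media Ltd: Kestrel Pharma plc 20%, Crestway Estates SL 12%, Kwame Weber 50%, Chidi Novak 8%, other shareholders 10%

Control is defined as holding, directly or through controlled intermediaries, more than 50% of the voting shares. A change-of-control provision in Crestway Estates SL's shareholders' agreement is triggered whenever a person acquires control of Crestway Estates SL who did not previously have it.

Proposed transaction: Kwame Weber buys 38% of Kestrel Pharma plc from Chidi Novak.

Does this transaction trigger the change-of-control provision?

The purchase adds only to Kwame's holdings (Chidi's stake shrinks), so Kwame is the only person who could newly come to control Crestway.
Kwame's largest direct stake is 50% in Vireo, which does not meet the threshold, so Kwame controls no company.
In Crestway, Kwame's side holds only 45%, not > 50%.
So before the transaction, Kwame does not control Crestway.
After the purchase, Kwame's direct stake in Kestrel rises to 45% + 38% = 83%, and Chidi's stake falls to 17%.
Kwame holds 83% of Kestrel, so Kwame controls Kestrel.
Kwame and Kestrel together hold 45% + 34% = 79% of Crestway, so Kwame controls Crestway.
Kwame did not control Crestway before and does after, so the clause is triggered.

Yes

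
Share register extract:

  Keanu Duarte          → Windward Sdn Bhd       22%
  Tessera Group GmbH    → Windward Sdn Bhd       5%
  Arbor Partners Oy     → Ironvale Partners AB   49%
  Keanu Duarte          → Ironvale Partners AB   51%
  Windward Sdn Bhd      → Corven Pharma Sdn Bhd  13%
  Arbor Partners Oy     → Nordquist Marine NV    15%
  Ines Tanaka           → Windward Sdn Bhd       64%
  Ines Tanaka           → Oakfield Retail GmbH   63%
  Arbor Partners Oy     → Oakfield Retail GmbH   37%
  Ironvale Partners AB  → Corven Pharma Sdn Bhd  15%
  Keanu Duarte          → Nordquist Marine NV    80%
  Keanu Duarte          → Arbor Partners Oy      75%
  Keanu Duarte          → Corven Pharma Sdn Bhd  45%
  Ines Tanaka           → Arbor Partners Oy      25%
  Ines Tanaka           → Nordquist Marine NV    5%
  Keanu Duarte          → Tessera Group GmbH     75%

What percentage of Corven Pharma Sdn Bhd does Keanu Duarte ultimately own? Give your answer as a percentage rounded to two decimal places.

Keanu reaches Corven along 5 paths.
Via Arbor → Ironvale: 75% × 49% × 15% = 5.5125%.
Via Ironvale: 51% × 15% = 7.65%.
Direct stake: 45% = 45%.
Via Tessera → Windward: 75% × 5% × 13% = 0.4875%.
Via Windward: 22% × 13% = 2.86%.
Total: 5.5125% + 7.65% + 45% + 0.4875% + 2.86% = 61.51%.

61.51%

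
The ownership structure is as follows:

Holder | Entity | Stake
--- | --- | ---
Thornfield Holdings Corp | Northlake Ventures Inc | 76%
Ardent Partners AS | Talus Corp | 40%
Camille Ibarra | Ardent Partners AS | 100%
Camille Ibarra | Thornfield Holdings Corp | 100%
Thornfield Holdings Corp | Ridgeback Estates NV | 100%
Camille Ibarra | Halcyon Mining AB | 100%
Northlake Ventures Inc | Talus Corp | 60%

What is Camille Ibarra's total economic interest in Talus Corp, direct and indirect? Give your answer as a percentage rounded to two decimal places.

Camille reaches Talus along 2 paths.
Via Thornfield → Northlake: 100% × 76% × 60% = 45.6%.
Via Ardent: 100% × 40% = 40%.
Total: 45.6% + 40% = 85.6%.
Rounded: 85.60%.

85.60%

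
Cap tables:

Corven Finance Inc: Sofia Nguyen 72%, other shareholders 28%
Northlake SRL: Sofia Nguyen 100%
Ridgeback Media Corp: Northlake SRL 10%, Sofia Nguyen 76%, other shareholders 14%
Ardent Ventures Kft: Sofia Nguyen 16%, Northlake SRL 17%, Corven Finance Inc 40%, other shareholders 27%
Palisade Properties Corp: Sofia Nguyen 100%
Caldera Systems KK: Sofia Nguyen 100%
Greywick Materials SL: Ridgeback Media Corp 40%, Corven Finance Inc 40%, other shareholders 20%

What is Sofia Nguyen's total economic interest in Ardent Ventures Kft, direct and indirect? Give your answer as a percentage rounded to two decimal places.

Sofia reaches Ardent along 3 paths.
Direct stake: 16% = 16%.
Via Northlake: 100% × 17% = 17%.
Via Corven: 72% × 40% = 28.8%.
Total: 16% + 17% + 28.8% = 61.8%.
Rounded: 61.80%.

61.80%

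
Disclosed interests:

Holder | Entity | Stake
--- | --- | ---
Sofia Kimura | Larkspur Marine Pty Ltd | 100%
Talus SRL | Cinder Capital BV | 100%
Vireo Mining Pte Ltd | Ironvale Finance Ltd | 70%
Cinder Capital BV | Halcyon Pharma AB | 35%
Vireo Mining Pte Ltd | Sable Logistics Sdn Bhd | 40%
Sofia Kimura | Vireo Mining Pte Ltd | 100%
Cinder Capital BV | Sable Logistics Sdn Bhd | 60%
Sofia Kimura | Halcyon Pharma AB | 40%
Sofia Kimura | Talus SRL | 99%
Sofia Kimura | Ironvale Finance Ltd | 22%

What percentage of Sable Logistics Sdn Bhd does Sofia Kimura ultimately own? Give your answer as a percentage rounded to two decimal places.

99.40%

Sofia reaches Sable along 2 paths.
Via Vireo: 100% × 40% = 40%.
Via Talus → Cinder: 99% × 100% × 60% = 59.4%.
Total: 40% + 59.4% = 99.4%.
Rounded: 99.40%.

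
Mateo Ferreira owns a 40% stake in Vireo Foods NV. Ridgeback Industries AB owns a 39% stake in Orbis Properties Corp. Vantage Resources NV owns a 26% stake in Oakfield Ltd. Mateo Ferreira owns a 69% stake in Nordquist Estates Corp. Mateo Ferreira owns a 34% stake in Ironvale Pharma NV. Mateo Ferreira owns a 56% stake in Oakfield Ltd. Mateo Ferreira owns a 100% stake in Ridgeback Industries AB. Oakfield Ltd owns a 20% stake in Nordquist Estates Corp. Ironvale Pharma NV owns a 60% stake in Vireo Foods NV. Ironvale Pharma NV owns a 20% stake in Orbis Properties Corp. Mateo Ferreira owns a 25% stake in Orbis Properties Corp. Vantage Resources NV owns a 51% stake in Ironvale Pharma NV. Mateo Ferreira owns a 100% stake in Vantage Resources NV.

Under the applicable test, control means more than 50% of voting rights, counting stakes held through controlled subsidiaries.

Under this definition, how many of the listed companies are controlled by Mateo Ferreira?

Mateo holds 100% of Vantage, so Mateo controls Vantage.
Mateo and Vantage together hold 56% + 26% = 82% of Oakfield, so Mateo controls Oakfield.
Mateo holds 100% of Ridgeback, so Mateo controls Ridgeback.
Mateo and Vantage together hold 34% + 51% = 85% of Ironvale, so Mateo controls Ironvale.
Ridgeback and Ironvale and Mateo together hold 39% + 20% + 25% = 84% of Orbis, so Mateo controls Orbis.
Oakfield and Mateo together hold 20% + 69% = 89% of Nordquist, so Mateo controls Nordquist.
Ironvale and Mateo together hold 60% + 40% = 100% of Vireo, so Mateo controls Vireo.
Mateo controls 7 companies.

7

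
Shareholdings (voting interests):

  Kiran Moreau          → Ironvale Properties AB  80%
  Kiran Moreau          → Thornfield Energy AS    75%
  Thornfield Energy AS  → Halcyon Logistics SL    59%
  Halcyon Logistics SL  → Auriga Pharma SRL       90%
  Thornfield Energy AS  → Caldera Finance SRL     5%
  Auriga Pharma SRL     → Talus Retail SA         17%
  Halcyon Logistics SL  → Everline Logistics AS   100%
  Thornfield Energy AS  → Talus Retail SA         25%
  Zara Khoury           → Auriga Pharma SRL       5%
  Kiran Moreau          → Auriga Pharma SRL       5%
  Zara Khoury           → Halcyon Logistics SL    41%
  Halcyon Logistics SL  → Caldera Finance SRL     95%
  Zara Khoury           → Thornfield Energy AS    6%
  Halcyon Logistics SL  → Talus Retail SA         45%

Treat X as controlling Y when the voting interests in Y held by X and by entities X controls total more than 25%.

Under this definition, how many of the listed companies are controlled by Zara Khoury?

5

Zara holds 41% of Halcyon, so Zara controls Halcyon.
Zara and Halcyon together hold 5% + 90% = 95% of Auriga, so Zara controls Auriga.
Halcyon holds 100% of Everline, so Zara controls Everline.
Halcyon and Auriga together hold 45% + 17% = 62% of Talus, so Zara controls Talus.
Halcyon holds 95% of Caldera, so Zara controls Caldera.
No other company's threshold is met.
Zara controls 5 companies.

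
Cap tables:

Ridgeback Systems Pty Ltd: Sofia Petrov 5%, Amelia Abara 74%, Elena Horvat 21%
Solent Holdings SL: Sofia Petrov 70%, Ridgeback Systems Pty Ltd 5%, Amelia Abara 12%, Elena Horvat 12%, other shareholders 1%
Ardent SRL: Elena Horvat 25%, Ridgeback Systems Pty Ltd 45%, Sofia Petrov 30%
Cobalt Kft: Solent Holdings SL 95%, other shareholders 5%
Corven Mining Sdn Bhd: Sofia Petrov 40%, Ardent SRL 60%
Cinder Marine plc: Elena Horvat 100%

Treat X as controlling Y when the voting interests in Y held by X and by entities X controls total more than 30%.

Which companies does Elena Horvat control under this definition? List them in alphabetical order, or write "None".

Elena holds 100% of Cinder, so Elena controls Cinder.
No other company's threshold is met.

Cinder Marine plc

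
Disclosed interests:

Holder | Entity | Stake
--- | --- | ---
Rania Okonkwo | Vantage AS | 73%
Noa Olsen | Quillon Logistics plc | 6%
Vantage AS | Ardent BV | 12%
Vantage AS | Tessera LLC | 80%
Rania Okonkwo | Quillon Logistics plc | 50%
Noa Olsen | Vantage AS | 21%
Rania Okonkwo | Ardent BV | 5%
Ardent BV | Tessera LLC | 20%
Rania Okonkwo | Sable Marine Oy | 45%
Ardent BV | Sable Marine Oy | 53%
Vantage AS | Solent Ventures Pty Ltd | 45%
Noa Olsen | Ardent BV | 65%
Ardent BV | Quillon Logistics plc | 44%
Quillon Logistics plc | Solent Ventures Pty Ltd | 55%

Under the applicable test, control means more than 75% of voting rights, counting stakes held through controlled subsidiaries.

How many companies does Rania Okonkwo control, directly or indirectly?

0

Rania's largest direct stake is 73% in Vantage, which does not meet the threshold.
Rania controls 0 companies.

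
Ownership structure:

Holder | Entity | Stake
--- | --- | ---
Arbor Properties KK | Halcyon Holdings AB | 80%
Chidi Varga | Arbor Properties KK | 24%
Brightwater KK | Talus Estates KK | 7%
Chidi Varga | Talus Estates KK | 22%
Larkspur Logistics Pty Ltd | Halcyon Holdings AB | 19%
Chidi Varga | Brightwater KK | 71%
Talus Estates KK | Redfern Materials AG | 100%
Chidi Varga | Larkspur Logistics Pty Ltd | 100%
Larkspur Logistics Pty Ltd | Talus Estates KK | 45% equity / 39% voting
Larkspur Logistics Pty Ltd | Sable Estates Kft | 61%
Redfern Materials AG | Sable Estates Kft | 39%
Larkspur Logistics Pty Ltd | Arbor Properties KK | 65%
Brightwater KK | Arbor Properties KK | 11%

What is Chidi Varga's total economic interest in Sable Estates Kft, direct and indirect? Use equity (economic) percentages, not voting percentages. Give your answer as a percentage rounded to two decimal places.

89.07%

Chidi reaches Sable along 4 paths.
Via Larkspur → Talus → Redfern: 100% × 45% × 100% × 39% = 17.55%.
Via Talus → Redfern: 22% × 100% × 39% = 8.58%.
Via Brightwater → Talus → Redfern: 71% × 7% × 100% × 39% = 1.9383%.
Via Larkspur: 100% × 61% = 61%.
Total: 17.55% + 8.58% + 1.9383% + 61% = 89.0683%.
Rounded: 89.07%.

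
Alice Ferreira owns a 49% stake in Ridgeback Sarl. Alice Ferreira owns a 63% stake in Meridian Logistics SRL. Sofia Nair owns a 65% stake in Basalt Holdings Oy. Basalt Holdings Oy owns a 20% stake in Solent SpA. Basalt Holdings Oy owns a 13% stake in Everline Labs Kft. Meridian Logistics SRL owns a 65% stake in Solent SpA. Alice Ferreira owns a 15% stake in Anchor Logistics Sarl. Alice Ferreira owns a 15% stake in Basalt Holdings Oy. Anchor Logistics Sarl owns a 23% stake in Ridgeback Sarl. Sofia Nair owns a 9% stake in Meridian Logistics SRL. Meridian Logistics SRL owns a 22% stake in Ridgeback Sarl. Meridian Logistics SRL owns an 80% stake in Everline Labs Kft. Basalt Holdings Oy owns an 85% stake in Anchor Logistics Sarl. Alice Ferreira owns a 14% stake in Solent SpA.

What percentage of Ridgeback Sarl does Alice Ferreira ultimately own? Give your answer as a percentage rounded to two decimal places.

69.24%

Alice reaches Ridgeback along 4 paths.
Direct stake: 49% = 49%.
Via Meridian: 63% × 22% = 13.86%.
Via Basalt → Anchor: 15% × 85% × 23% = 2.9325%.
Via Anchor: 15% × 23% = 3.45%.
Total: 49% + 13.86% + 2.9325% + 3.45% = 69.2425%.
Rounded: 69.24%.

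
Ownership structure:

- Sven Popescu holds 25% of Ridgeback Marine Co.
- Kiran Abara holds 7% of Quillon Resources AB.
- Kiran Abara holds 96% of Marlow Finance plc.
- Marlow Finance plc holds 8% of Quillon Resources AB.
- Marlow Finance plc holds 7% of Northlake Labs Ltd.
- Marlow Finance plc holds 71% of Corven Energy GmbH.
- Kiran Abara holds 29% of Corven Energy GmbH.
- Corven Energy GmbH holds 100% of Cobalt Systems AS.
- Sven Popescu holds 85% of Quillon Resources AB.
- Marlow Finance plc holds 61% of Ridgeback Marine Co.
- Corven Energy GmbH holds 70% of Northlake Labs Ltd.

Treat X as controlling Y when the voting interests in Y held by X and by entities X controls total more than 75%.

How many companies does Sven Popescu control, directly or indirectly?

Sven holds 85% of Quillon, so Sven controls Quillon.
No other company's threshold is met.
Sven controls 1 company.

1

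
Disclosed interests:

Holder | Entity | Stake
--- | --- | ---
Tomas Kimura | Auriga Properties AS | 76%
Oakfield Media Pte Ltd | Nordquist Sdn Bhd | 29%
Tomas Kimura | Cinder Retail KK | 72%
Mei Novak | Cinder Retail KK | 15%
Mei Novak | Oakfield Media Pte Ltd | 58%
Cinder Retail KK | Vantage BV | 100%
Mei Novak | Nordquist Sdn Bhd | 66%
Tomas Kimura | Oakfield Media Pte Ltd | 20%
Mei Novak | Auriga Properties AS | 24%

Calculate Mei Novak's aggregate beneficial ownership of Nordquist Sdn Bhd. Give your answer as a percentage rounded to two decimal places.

82.82%

Mei reaches Nordquist along 2 paths.
Direct stake: 66% = 66%.
Via Oakfield: 58% × 29% = 16.82%.
Total: 66% + 16.82% = 82.82%.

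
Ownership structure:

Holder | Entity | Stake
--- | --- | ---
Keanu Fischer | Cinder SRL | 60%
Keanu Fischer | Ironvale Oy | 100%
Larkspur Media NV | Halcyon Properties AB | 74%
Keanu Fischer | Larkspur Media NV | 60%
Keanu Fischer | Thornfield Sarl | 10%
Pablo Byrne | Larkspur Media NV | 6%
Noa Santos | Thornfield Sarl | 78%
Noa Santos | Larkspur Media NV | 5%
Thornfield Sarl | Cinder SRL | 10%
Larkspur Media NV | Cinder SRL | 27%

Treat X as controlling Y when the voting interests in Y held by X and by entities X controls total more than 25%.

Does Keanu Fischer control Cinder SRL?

Keanu holds 60% of Larkspur, so Keanu controls Larkspur.
Larkspur and Keanu together hold 27% + 60% = 87% of Cinder, so Keanu controls Cinder.

Yes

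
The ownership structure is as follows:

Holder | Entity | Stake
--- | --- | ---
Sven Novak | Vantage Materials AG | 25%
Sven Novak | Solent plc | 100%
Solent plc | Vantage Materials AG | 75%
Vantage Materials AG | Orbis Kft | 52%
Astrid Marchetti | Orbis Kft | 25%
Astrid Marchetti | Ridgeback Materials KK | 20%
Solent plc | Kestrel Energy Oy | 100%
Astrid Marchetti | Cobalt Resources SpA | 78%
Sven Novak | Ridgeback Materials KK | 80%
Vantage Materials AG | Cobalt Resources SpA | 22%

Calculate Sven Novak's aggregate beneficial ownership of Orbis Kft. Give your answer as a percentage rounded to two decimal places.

Sven reaches Orbis along 2 paths.
Via Vantage: 25% × 52% = 13%.
Via Solent → Vantage: 100% × 75% × 52% = 39%.
Total: 13% + 39% = 52%.
Rounded: 52.00%.

52.00%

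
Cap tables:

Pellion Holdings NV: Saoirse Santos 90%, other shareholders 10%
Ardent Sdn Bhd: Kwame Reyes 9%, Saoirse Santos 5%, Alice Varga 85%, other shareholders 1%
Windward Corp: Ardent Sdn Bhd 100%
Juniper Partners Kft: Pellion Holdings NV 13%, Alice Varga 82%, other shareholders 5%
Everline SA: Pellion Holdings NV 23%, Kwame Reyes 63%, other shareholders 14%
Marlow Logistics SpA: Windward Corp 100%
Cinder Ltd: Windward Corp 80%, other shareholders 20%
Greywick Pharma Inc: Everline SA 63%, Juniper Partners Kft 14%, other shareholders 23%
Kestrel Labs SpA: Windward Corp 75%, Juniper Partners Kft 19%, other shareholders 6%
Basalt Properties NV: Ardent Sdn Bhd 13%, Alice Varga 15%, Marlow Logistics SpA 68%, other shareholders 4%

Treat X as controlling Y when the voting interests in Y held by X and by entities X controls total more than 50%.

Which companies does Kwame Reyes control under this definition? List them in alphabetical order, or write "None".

Everline SA, Greywick Pharma Inc

Kwame holds 63% of Everline, so Kwame controls Everline.
Everline holds 63% of Greywick, so Kwame controls Greywick.
No other company's threshold is met.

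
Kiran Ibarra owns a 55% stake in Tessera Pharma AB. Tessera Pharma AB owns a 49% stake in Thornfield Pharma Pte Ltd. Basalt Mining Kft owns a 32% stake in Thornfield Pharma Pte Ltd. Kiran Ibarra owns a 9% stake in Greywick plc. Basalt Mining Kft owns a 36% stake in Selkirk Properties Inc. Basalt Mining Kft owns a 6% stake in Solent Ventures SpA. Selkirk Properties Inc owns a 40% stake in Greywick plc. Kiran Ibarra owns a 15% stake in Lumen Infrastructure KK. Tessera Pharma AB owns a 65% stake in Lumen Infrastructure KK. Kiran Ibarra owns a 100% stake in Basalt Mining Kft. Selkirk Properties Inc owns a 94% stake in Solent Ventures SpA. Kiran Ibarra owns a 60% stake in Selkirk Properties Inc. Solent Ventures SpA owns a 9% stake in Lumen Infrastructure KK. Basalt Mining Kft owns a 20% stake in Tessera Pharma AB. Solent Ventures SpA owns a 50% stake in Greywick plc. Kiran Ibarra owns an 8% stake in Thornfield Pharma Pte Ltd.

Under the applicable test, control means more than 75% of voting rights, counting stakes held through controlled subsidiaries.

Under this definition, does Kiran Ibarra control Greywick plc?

Kiran holds 100% of Basalt, so Kiran controls Basalt.
Basalt and Kiran together hold 36% + 60% = 96% of Selkirk, so Kiran controls Selkirk.
Selkirk and Basalt together hold 94% + 6% = 100% of Solent, so Kiran controls Solent.
Solent and Kiran and Selkirk together hold 50% + 9% + 40% = 99% of Greywick, so Kiran controls Greywick.

Yes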